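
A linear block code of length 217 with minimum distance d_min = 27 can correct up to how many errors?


Correction capability = floor((d-1)/2) = floor((27-1)/2) = 13

13 errors


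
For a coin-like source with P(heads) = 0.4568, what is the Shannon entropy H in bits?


H = -p*log2(p) - (1-p)*log2(1-p). -0.4568*log2(0.4568) = 0.516351; -0.5432*log2(0.5432) = 0.478258. H = 0.516351 + 0.478258 = 0.9946

0.9946 bits


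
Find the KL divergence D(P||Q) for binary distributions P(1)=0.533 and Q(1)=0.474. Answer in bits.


KL = p*log2(p/q) + (1-p)*log2((1-p)/(1-q)) = 0.533*log2(0.533/0.474) + 0.467*log2(0.467/0.526) = 0.0101

0.0101 bits


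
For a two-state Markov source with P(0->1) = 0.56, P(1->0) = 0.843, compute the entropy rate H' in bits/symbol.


Stationary distribution: pi_0 = p10/(p01+p10) = 0.6009, pi_1 = 0.3991. Entropy rate H' = pi_0*H(p01) + pi_1*H(p10) = 0.6009*0.9896 + 0.3991*0.6271 = 0.8449

0.8449 bits/symbol


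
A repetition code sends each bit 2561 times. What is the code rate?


Rate = k/n = 1/2561

1/2561


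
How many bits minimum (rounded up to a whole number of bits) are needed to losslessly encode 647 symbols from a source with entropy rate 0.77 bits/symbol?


Minimum bits >= n * H = 647 * 0.77 = 498.19, rounded up to a whole number of bits = 499

499 bits


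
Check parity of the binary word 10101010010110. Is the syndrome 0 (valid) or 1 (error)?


Syndrome = XOR of all bits = 1 XOR 0 XOR 1 XOR 0 XOR 1 XOR 0 XOR 1 XOR 0 XOR 0 XOR 1 XOR 0 XOR 1 XOR 1 XOR 0 = 1

1


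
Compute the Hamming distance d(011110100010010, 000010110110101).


Count differing positions: . ^ ^ ^ . . . ^ . ^ . . ^ ^ ^ = 8 differences

8


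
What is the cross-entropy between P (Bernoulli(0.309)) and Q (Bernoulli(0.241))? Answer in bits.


H(P,Q) = -p*log2(q) - (1-p)*log2(1-q). -0.309*log2(0.241) = 0.634345; -0.691*log2(0.759) = 0.274899. H(P,Q) = 0.634345 + 0.274899 = 0.9092

0.9092 bits


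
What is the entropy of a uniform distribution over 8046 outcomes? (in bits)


H = log2(n) = log2(8046) = 12.9741

12.9741 bits


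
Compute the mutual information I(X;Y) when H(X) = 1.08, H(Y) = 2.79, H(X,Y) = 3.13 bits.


I(X;Y) = H(X) + H(Y) - H(X,Y) = 1.08 + 2.79 - 3.13 = 0.74

0.74 bits


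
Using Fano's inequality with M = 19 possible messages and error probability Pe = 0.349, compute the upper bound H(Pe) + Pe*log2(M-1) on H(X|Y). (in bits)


H(Pe) = -Pe*log2(Pe) - (1-Pe)*log2(1-Pe) = -0.349*log2(0.349) - 0.651*log2(0.651) = 0.530027 + 0.403145 = 0.9332. Pe*log2(M-1) = 0.349*log2(18) = 1.455304. Bound = H(Pe) + Pe*log2(M-1) = 0.530027 + 0.403145 + 1.455304 = 2.3885

2.3885 bits


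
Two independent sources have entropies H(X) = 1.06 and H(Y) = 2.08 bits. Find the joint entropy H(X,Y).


For independent variables, H(X,Y) = H(X) + H(Y) = 1.06 + 2.08 = 3.14

3.14 bits


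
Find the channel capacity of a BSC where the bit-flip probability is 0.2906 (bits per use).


H(p) = -p*log2(p) - (1-p)*log2(1-p) = -0.2906*log2(0.2906) - 0.7094*log2(0.7094) = 0.518109 + 0.351386 = 0.8695. C = 1 - H(p) = 1 - 0.8695 = 0.1305

0.1305 bits


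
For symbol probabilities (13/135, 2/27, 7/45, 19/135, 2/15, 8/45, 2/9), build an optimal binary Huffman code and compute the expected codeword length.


Huffman construction (repeatedly merge the two least-probable nodes; each merge adds 1 bit to every symbol beneath it): 2/27 + 13/135 = 23/135; 2/15 + 19/135 = 37/135; 7/45 + 23/135 = 44/135; 8/45 + 2/9 = 2/5; 37/135 + 44/135 = 3/5; 2/5 + 3/5 = 1. Resulting codeword lengths (in the order the probabilities were given): (4, 4, 3, 3, 3, 2, 2). L_avg = sum(p_i * l_i) = 13/135*4 + 2/27*4 + 7/45*3 + 19/135*3 + 2/15*3 + 8/45*2 + 2/9*2 = 374/135 = 2.7704

2.7704 bits


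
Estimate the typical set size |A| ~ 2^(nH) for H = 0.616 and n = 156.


log2|A_typical| = nH = 156 * 0.616 = 96.096, so |A_typical| ~ 2^96.096 = 8.468e+28

8.468e+28


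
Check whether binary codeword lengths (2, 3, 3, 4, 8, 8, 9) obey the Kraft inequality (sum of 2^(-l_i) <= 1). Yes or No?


Kraft sum = sum(2^(-l_i)) = 0.5723, need <= 1. Result: satisfied (a binary prefix-free code with these lengths exists)

Yes


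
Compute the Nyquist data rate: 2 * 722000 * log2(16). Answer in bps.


Rate = 2 * B * log2(M) = 2 * 722000 * 4.0 = 5776000.0

5776000.0 bps


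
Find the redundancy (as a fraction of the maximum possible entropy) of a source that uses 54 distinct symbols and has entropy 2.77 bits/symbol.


H_max = log2(K) = log2(54) = 5.7549 bits/symbol. Redundancy = 1 - H/H_max = 1 - 2.77/5.7549 = 1 - 0.4813 = 0.5187

0.5187


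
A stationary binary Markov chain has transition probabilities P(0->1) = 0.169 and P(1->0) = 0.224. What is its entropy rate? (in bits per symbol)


Stationary distribution: pi_0 = p10/(p01+p10) = 0.57, pi_1 = 0.43. Entropy rate H' = pi_0*H(p01) + pi_1*H(p10) = 0.57*0.6554 + 0.43*0.7674 = 0.7036

0.7036 bits/symbol


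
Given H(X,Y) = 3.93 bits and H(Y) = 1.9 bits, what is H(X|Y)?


H(X|Y) = H(X,Y) - H(Y) = 3.93 - 1.9 = 2.03

2.03 bits


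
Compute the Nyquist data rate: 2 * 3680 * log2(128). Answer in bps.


Rate = 2 * B * log2(M) = 2 * 3680 * 7.0 = 51520.0

51520.0 bps


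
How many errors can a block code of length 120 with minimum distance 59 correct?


Correction capability = floor((d-1)/2) = floor((59-1)/2) = 29

29 errors


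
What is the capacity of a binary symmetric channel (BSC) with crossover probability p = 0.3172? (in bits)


H(p) = -p*log2(p) - (1-p)*log2(1-p) = -0.3172*log2(0.3172) - 0.6828*log2(0.6828) = 0.525453 + 0.375858 = 0.9013. C = 1 - H(p) = 1 - 0.9013 = 0.0987

0.0987 bits


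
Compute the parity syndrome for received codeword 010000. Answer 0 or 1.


Syndrome = XOR of all bits = 0 XOR 1 XOR 0 XOR 0 XOR 0 XOR 0 = 1

1


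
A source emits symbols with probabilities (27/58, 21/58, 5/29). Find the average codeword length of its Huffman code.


Huffman construction (repeatedly merge the two least-probable nodes; each merge adds 1 bit to every symbol beneath it): 5/29 + 21/58 = 31/58; 27/58 + 31/58 = 1. Resulting codeword lengths (in the order the probabilities were given): (1, 2, 2). L_avg = sum(p_i * l_i) = 27/58*1 + 21/58*2 + 5/29*2 = 89/58 = 1.5345

1.5345 bits


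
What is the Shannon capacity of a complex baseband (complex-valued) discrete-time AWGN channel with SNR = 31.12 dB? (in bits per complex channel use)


SNR_linear = 10^(31.12/10) = 1294.1958; C = log2(1 + SNR_linear) = log2(1 + 1294.1958) = 10.339

10.339 bits/channel use


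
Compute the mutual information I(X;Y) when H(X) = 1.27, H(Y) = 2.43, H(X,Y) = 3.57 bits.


I(X;Y) = H(X) + H(Y) - H(X,Y) = 1.27 + 2.43 - 3.57 = 0.13

0.13 bits


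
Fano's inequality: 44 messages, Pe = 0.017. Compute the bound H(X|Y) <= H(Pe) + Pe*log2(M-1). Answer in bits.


H(Pe) = -Pe*log2(Pe) - (1-Pe)*log2(1-Pe) = -0.017*log2(0.017) - 0.983*log2(0.983) = 0.099931 + 0.024316 = 0.1242. Pe*log2(M-1) = 0.017*log2(43) = 0.092247. Bound = H(Pe) + Pe*log2(M-1) = 0.099931 + 0.024316 + 0.092247 = 0.2165

0.2165 bits


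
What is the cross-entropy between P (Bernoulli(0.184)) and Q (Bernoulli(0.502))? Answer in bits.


H(P,Q) = -p*log2(q) - (1-p)*log2(1-q). -0.184*log2(0.502) = 0.182940; -0.816*log2(0.498) = 0.820718. H(P,Q) = 0.182940 + 0.820718 = 1.0037

1.0037 bits


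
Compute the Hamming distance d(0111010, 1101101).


Count differing positions: ^ . ^ . ^ ^ ^ = 5 differences

5


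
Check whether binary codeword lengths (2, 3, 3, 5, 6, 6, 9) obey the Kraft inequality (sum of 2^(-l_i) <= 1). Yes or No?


Kraft sum = sum(2^(-l_i)) = 0.5645, need <= 1. Result: satisfied (a binary prefix-free code with these lengths exists)

Yes


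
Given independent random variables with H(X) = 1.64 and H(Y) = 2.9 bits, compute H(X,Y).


For independent variables, H(X,Y) = H(X) + H(Y) = 1.64 + 2.9 = 4.54

4.54 bits


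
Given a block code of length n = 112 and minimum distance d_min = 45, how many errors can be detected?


Detection capability = d_min - 1 = 45 - 1 = 44

44 errors


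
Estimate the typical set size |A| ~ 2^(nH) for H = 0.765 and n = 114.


log2|A_typical| = nH = 114 * 0.765 = 87.21, so |A_typical| ~ 2^87.21 = 1.790e+26

1.790e+26


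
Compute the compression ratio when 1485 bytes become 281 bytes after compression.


Ratio = original / compressed = 1485 / 281 = 5.2847

5.2847


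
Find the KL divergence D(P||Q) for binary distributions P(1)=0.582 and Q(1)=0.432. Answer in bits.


KL = p*log2(p/q) + (1-p)*log2((1-p)/(1-q)) = 0.582*log2(0.582/0.432) + 0.418*log2(0.418/0.568) = 0.0653

0.0653 bits


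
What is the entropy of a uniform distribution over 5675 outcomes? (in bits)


H = log2(n) = log2(5675) = 12.4704

12.4704 bits


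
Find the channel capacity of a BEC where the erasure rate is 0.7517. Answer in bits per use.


C = 1 - epsilon = 1 - 0.7517 = 0.2483

0.2483 bits


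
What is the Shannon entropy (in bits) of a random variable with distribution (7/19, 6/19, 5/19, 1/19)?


H = -sum(p_i * log2(p_i)). Terms: -(7/19)*log2(7/19) = 0.530737; -(6/19)*log2(6/19) = 0.525147; -(5/19)*log2(5/19) = 0.506842; -(1/19)*log2(1/19) = 0.223575. H = 0.530737 + 0.525147 + 0.506842 + 0.223575 = 1.7863

1.7863 bits


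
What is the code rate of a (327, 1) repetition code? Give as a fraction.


Rate = k/n = 1/327

1/327


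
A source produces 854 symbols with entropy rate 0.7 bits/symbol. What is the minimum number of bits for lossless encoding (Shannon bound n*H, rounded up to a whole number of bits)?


Minimum bits >= n * H = 854 * 0.7 = 597.8, rounded up to a whole number of bits = 598

598 bits


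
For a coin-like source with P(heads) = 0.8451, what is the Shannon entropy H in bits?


H = -p*log2(p) - (1-p)*log2(1-p). -0.8451*log2(0.8451) = 0.205195; -0.1549*log2(0.1549) = 0.416773. H = 0.205195 + 0.416773 = 0.622

0.622 bits


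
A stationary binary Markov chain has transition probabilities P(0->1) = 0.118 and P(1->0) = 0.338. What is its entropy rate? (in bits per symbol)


Stationary distribution: pi_0 = p10/(p01+p10) = 0.7412, pi_1 = 0.2588. Entropy rate H' = pi_0*H(p01) + pi_1*H(p10) = 0.7412*0.5236 + 0.2588*0.9229 = 0.6269

0.6269 bits/symbol


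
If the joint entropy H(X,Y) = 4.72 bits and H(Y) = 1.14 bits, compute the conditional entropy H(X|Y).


H(X|Y) = H(X,Y) - H(Y) = 4.72 - 1.14 = 3.58

3.58 bits


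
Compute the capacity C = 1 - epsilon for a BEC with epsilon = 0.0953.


C = 1 - epsilon = 1 - 0.0953 = 0.9047

0.9047 bits


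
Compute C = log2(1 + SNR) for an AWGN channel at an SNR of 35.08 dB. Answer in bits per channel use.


SNR_linear = 10^(35.08/10) = 3221.0688; C = log2(1 + SNR_linear) = log2(1 + 3221.0688) = 11.6538

11.6538 bits/channel use


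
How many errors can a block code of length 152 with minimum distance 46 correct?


Correction capability = floor((d-1)/2) = floor((46-1)/2) = 22

22 errors


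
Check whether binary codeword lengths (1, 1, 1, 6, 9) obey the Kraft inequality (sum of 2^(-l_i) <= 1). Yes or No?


Kraft sum = sum(2^(-l_i)) = 1.5176, need <= 1. Result: violated (a binary prefix-free code with these lengths cannot exist)

No


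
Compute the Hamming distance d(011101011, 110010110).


Count differing positions: ^ . ^ ^ ^ ^ ^ . ^ = 7 differences

7


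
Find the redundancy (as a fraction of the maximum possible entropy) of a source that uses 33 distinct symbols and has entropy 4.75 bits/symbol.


H_max = log2(K) = log2(33) = 5.0444 bits/symbol. Redundancy = 1 - H/H_max = 1 - 4.75/5.0444 = 1 - 0.9416 = 0.0584

0.0584


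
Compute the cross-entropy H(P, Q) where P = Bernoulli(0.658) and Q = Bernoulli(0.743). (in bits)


H(P,Q) = -p*log2(q) - (1-p)*log2(1-q). -0.658*log2(0.743) = 0.281996; -0.342*log2(0.257) = 0.670375. H(P,Q) = 0.281996 + 0.670375 = 0.9524

0.9524 bits


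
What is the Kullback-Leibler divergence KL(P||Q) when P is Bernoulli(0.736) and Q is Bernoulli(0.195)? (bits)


KL = p*log2(p/q) + (1-p)*log2((1-p)/(1-q)) = 0.736*log2(0.736/0.195) + 0.264*log2(0.264/0.805) = 0.9857

0.9857 bits


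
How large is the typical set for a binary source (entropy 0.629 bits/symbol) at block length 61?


log2|A_typical| = nH = 61 * 0.629 = 38.369, so |A_typical| ~ 2^38.369 = 3.550e+11

3.550e+11


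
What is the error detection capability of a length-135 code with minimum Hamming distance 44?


Detection capability = d_min - 1 = 44 - 1 = 43

43 errors


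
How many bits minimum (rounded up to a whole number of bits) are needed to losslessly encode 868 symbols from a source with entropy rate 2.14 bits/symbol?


Minimum bits >= n * H = 868 * 2.14 = 1857.52, rounded up to a whole number of bits = 1858

1858 bits


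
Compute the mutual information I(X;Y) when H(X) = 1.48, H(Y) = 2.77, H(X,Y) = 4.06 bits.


I(X;Y) = H(X) + H(Y) - H(X,Y) = 1.48 + 2.77 - 4.06 = 0.19

0.19 bits


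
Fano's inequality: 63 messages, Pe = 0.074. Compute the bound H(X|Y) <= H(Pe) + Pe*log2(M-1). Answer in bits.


H(Pe) = -Pe*log2(Pe) - (1-Pe)*log2(1-Pe) = -0.074*log2(0.074) - 0.926*log2(0.926) = 0.277968 + 0.102708 = 0.3807. Pe*log2(M-1) = 0.074*log2(62) = 0.440611. Bound = H(Pe) + Pe*log2(M-1) = 0.277968 + 0.102708 + 0.440611 = 0.8213

0.8213 bits


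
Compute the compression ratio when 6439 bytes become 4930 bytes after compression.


Ratio = original / compressed = 6439 / 4930 = 1.3061

1.3061


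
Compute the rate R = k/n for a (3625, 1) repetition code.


Rate = k/n = 1/3625

1/3625


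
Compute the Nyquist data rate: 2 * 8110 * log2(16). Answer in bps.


Rate = 2 * B * log2(M) = 2 * 8110 * 4.0 = 64880.0

64880.0 bps


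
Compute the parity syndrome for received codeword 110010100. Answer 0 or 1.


Syndrome = XOR of all bits = 1 XOR 1 XOR 0 XOR 0 XOR 1 XOR 0 XOR 1 XOR 0 XOR 0 = 0

0


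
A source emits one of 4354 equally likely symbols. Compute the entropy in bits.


H = log2(n) = log2(4354) = 12.0881

12.0881 bits


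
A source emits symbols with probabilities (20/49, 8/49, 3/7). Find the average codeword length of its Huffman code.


Huffman construction (repeatedly merge the two least-probable nodes; each merge adds 1 bit to every symbol beneath it): 8/49 + 20/49 = 4/7; 3/7 + 4/7 = 1. Resulting codeword lengths (in the order the probabilities were given): (2, 2, 1). L_avg = sum(p_i * l_i) = 20/49*2 + 8/49*2 + 3/7*1 = 11/7 = 1.5714

1.5714 bits


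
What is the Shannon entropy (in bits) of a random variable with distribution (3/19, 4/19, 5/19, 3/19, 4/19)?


H = -sum(p_i * log2(p_i)). Terms: -(3/19)*log2(3/19) = 0.420468; -(4/19)*log2(4/19) = 0.473248; -(5/19)*log2(5/19) = 0.506842; -(3/19)*log2(3/19) = 0.420468; -(4/19)*log2(4/19) = 0.473248. H = 0.420468 + 0.473248 + 0.506842 + 0.420468 + 0.473248 = 2.2943

2.2943 bits


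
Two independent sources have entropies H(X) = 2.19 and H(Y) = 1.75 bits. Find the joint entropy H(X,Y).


For independent variables, H(X,Y) = H(X) + H(Y) = 2.19 + 1.75 = 3.94

3.94 bits


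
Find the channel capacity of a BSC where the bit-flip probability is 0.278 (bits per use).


H(p) = -p*log2(p) - (1-p)*log2(1-p) = -0.278*log2(0.278) - 0.722*log2(0.722) = 0.513422 + 0.339289 = 0.8527. C = 1 - H(p) = 1 - 0.8527 = 0.1473

0.1473 bits


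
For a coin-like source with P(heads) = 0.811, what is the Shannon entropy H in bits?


H = -p*log2(p) - (1-p)*log2(1-p). -0.811*log2(0.811) = 0.245105; -0.189*log2(0.189) = 0.454269. H = 0.245105 + 0.454269 = 0.6994

0.6994 bits


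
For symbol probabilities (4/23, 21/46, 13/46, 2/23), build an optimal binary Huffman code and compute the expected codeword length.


Huffman construction (repeatedly merge the two least-probable nodes; each merge adds 1 bit to every symbol beneath it): 2/23 + 4/23 = 6/23; 6/23 + 13/46 = 25/46; 21/46 + 25/46 = 1. Resulting codeword lengths (in the order the probabilities were given): (3, 1, 2, 3). L_avg = sum(p_i * l_i) = 4/23*3 + 21/46*1 + 13/46*2 + 2/23*3 = 83/46 = 1.8043

1.8043 bits


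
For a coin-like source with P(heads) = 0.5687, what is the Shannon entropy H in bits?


H = -p*log2(p) - (1-p)*log2(1-p). -0.5687*log2(0.5687) = 0.463070; -0.4313*log2(0.4313) = 0.523269. H = 0.463070 + 0.523269 = 0.9863

0.9863 bits


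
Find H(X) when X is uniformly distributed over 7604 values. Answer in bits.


H = log2(n) = log2(7604) = 12.8925

12.8925 bits


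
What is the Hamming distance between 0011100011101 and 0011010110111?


Count differing positions: . . . . ^ ^ . ^ . ^ . ^ . = 5 differences

5


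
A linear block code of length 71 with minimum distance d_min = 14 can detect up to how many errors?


Detection capability = d_min - 1 = 14 - 1 = 13

13 errors


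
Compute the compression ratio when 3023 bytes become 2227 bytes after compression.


Ratio = original / compressed = 3023 / 2227 = 1.3574

1.3574


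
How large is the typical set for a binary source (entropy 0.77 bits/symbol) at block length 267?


log2|A_typical| = nH = 267 * 0.77 = 205.59, so |A_typical| ~ 2^205.59 = 7.740e+61

7.740e+61


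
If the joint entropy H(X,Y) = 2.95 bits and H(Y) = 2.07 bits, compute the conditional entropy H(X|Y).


H(X|Y) = H(X,Y) - H(Y) = 2.95 - 2.07 = 0.88

0.88 bits


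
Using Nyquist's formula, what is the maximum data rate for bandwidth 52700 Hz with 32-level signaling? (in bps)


Rate = 2 * B * log2(M) = 2 * 52700 * 5.0 = 527000.0

527000.0 bps


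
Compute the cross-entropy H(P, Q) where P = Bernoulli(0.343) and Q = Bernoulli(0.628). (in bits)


H(P,Q) = -p*log2(q) - (1-p)*log2(1-q). -0.343*log2(0.628) = 0.230209; -0.657*log2(0.372) = 0.937293. H(P,Q) = 0.230209 + 0.937293 = 1.1675

1.1675 bits


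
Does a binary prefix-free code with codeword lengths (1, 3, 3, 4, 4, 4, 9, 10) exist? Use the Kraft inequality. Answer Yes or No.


Kraft sum = sum(2^(-l_i)) = 0.9404, need <= 1. Result: satisfied (a binary prefix-free code with these lengths exists)

Yes


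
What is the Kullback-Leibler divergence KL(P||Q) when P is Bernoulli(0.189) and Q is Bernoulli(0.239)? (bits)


KL = p*log2(p/q) + (1-p)*log2((1-p)/(1-q)) = 0.189*log2(0.189/0.239) + 0.811*log2(0.811/0.761) = 0.0105

0.0105 bits


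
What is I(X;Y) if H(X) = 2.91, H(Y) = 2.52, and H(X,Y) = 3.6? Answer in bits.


I(X;Y) = H(X) + H(Y) - H(X,Y) = 2.91 + 2.52 - 3.6 = 1.83

1.83 bits


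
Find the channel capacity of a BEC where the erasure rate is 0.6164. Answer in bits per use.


C = 1 - epsilon = 1 - 0.6164 = 0.3836

0.3836 bits


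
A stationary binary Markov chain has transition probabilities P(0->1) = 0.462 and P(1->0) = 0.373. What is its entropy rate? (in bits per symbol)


Stationary distribution: pi_0 = p10/(p01+p10) = 0.4467, pi_1 = 0.5533. Entropy rate H' = pi_0*H(p01) + pi_1*H(p10) = 0.4467*0.9958 + 0.5533*0.9529 = 0.9721

0.9721 bits/symbol


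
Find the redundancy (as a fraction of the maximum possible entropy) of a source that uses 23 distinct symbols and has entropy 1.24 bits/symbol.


H_max = log2(K) = log2(23) = 4.5236 bits/symbol. Redundancy = 1 - H/H_max = 1 - 1.24/4.5236 = 1 - 0.2741 = 0.7259

0.7259


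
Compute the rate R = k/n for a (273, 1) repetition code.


Rate = k/n = 1/273

1/273


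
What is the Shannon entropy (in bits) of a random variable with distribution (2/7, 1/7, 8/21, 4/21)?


H = -sum(p_i * log2(p_i)). Terms: -(2/7)*log2(2/7) = 0.516387; -(1/7)*log2(1/7) = 0.401051; -(8/21)*log2(8/21) = 0.530407; -(4/21)*log2(4/21) = 0.455680. H = 0.516387 + 0.401051 + 0.530407 + 0.455680 = 1.9035

1.9035 bits


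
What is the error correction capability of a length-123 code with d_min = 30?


Correction capability = floor((d-1)/2) = floor((30-1)/2) = 14

14 errors


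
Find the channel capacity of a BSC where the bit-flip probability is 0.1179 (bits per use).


H(p) = -p*log2(p) - (1-p)*log2(1-p) = -0.1179*log2(0.1179) - 0.8821*log2(0.8821) = 0.363647 + 0.159648 = 0.5233. C = 1 - H(p) = 1 - 0.5233 = 0.4767

0.4767 bits


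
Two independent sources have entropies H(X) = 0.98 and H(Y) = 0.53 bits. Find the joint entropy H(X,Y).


For independent variables, H(X,Y) = H(X) + H(Y) = 0.98 + 0.53 = 1.51

1.51 bits


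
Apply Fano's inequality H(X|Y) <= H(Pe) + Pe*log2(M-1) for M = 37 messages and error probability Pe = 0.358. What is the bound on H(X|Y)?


H(Pe) = -Pe*log2(Pe) - (1-Pe)*log2(1-Pe) = -0.358*log2(0.358) - 0.642*log2(0.642) = 0.530545 + 0.410466 = 0.941. Pe*log2(M-1) = 0.358*log2(36) = 1.850833. Bound = H(Pe) + Pe*log2(M-1) = 0.530545 + 0.410466 + 1.850833 = 2.7918

2.7918 bits


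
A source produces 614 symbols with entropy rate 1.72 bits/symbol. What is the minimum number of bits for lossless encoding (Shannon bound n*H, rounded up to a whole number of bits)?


Minimum bits >= n * H = 614 * 1.72 = 1056.08, rounded up to a whole number of bits = 1057

1057 bits


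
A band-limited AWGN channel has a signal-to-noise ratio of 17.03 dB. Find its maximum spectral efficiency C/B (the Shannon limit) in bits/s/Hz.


SNR_linear = 10^(17.03/10) = 50.4661; C/B = log2(1 + SNR_linear) = log2(1 + 50.4661) = 5.6856

5.6856 bits/s/Hz


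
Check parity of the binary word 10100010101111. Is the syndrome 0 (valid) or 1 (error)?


Syndrome = XOR of all bits = 1 XOR 0 XOR 1 XOR 0 XOR 0 XOR 0 XOR 1 XOR 0 XOR 1 XOR 0 XOR 1 XOR 1 XOR 1 XOR 1 = 0

0


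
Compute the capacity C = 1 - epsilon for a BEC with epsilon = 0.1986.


C = 1 - epsilon = 1 - 0.1986 = 0.8014

0.8014 bits


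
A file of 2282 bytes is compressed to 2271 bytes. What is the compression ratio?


Ratio = original / compressed = 2282 / 2271 = 1.0048

1.0048


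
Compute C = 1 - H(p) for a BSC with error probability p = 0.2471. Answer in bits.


H(p) = -p*log2(p) - (1-p)*log2(1-p) = -0.2471*log2(0.2471) - 0.7529*log2(0.7529) = 0.498359 + 0.308290 = 0.8066. C = 1 - H(p) = 1 - 0.8066 = 0.1934

0.1934 bits


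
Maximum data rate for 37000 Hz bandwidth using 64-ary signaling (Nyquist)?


Rate = 2 * B * log2(M) = 2 * 37000 * 6.0 = 444000.0

444000.0 bps


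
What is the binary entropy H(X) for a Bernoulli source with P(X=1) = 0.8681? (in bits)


H = -p*log2(p) - (1-p)*log2(1-p). -0.8681*log2(0.8681) = 0.177150; -0.1319*log2(0.1319) = 0.385476. H = 0.177150 + 0.385476 = 0.5626

0.5626 bits


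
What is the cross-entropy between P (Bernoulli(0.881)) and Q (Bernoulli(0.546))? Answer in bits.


H(P,Q) = -p*log2(q) - (1-p)*log2(1-q). -0.881*log2(0.546) = 0.769137; -0.119*log2(0.454) = 0.135569. H(P,Q) = 0.769137 + 0.135569 = 0.9047

0.9047 bits


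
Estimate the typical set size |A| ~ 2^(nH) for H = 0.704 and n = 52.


log2|A_typical| = nH = 52 * 0.704 = 36.608, so |A_typical| ~ 2^36.608 = 1.047e+11

1.047e+11


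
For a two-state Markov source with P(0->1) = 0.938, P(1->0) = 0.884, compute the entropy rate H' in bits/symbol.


Stationary distribution: pi_0 = p10/(p01+p10) = 0.4852, pi_1 = 0.5148. Entropy rate H' = pi_0*H(p01) + pi_1*H(p10) = 0.4852*0.3353 + 0.5148*0.5178 = 0.4292

0.4292 bits/symbol


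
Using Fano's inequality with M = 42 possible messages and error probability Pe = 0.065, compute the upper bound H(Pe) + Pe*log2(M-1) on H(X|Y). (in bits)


H(Pe) = -Pe*log2(Pe) - (1-Pe)*log2(1-Pe) = -0.065*log2(0.065) - 0.935*log2(0.935) = 0.256322 + 0.090659 = 0.347. Pe*log2(M-1) = 0.065*log2(41) = 0.348241. Bound = H(Pe) + Pe*log2(M-1) = 0.256322 + 0.090659 + 0.348241 = 0.6952

0.6952 bits


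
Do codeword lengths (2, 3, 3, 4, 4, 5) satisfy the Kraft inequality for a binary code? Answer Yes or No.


Kraft sum = sum(2^(-l_i)) = 0.6562, need <= 1. Result: satisfied (a binary prefix-free code with these lengths exists)

Yes


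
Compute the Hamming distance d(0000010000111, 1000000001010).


Count differing positions: ^ . . . . ^ . . . ^ ^ . ^ = 5 differences

5


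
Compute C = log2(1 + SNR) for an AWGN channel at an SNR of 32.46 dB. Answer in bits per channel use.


SNR_linear = 10^(32.46/10) = 1761.976; C = log2(1 + SNR_linear) = log2(1 + 1761.976) = 10.7838

10.7838 bits/channel use


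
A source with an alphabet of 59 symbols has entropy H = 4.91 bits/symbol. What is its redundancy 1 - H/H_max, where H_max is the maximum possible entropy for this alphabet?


H_max = log2(K) = log2(59) = 5.8826 bits/symbol. Redundancy = 1 - H/H_max = 1 - 4.91/5.8826 = 1 - 0.8347 = 0.1653

0.1653


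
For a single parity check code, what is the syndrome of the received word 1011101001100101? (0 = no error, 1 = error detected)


Syndrome = XOR of all bits = 1 XOR 0 XOR 1 XOR 1 XOR 1 XOR 0 XOR 1 XOR 0 XOR 0 XOR 1 XOR 1 XOR 0 XOR 0 XOR 1 XOR 0 XOR 1 = 1

1


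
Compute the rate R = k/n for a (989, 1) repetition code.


Rate = k/n = 1/989

1/989


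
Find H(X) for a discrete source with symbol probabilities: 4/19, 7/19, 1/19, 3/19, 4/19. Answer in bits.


H = -sum(p_i * log2(p_i)). Terms: -(4/19)*log2(4/19) = 0.473248; -(7/19)*log2(7/19) = 0.530737; -(1/19)*log2(1/19) = 0.223575; -(3/19)*log2(3/19) = 0.420468; -(4/19)*log2(4/19) = 0.473248. H = 0.473248 + 0.530737 + 0.223575 + 0.420468 + 0.473248 = 2.1213

2.1213 bits


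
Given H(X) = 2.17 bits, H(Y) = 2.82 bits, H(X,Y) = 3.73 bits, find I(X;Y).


I(X;Y) = H(X) + H(Y) - H(X,Y) = 2.17 + 2.82 - 3.73 = 1.26

1.26 bits


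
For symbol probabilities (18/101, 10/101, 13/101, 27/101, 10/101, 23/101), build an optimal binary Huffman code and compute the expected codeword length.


Huffman construction (repeatedly merge the two least-probable nodes; each merge adds 1 bit to every symbol beneath it): 10/101 + 10/101 = 20/101; 13/101 + 18/101 = 31/101; 20/101 + 23/101 = 43/101; 27/101 + 31/101 = 58/101; 43/101 + 58/101 = 1. Resulting codeword lengths (in the order the probabilities were given): (3, 3, 3, 2, 3, 2). L_avg = sum(p_i * l_i) = 18/101*3 + 10/101*3 + 13/101*3 + 27/101*2 + 10/101*3 + 23/101*2 = 253/101 = 2.505

2.505 bits


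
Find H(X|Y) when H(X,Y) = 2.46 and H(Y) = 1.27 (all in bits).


H(X|Y) = H(X,Y) - H(Y) = 2.46 - 1.27 = 1.19

1.19 bits


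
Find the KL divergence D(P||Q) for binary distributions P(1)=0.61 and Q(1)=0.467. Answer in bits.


KL = p*log2(p/q) + (1-p)*log2((1-p)/(1-q)) = 0.61*log2(0.61/0.467) + 0.39*log2(0.39/0.533) = 0.0593

0.0593 bits


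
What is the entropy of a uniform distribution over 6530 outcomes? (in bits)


H = log2(n) = log2(6530) = 12.6729

12.6729 bits


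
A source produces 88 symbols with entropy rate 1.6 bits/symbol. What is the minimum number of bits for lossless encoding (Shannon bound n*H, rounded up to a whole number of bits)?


Minimum bits >= n * H = 88 * 1.6 = 140.8, rounded up to a whole number of bits = 141

141 bits


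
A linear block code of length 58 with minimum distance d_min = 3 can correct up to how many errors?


Correction capability = floor((d-1)/2) = floor((3-1)/2) = 1

1 errors


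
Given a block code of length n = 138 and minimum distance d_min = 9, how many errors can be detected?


Detection capability = d_min - 1 = 9 - 1 = 8

8 errors


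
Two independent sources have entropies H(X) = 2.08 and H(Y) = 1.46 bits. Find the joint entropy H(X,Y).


For independent variables, H(X,Y) = H(X) + H(Y) = 2.08 + 1.46 = 3.54

3.54 bits


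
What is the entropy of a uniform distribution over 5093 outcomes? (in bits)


H = log2(n) = log2(5093) = 12.3143

12.3143 bits


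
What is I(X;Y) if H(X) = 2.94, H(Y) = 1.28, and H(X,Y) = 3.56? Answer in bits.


I(X;Y) = H(X) + H(Y) - H(X,Y) = 2.94 + 1.28 - 3.56 = 0.66

0.66 bits


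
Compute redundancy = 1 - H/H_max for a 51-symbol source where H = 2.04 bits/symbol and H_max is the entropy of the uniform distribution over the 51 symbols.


H_max = log2(K) = log2(51) = 5.6724 bits/symbol. Redundancy = 1 - H/H_max = 1 - 2.04/5.6724 = 1 - 0.3596 = 0.6404

0.6404


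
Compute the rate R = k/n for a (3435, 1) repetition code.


Rate = k/n = 1/3435

1/3435


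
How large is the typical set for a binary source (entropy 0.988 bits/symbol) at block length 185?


log2|A_typical| = nH = 185 * 0.988 = 182.78, so |A_typical| ~ 2^182.78 = 1.053e+55

1.053e+55


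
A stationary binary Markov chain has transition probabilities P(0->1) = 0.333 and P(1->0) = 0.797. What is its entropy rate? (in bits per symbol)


Stationary distribution: pi_0 = p10/(p01+p10) = 0.7053, pi_1 = 0.2947. Entropy rate H' = pi_0*H(p01) + pi_1*H(p10) = 0.7053*0.918 + 0.2947*0.7279 = 0.8619

0.8619 bits/symbol


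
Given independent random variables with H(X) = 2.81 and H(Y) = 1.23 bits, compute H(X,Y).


For independent variables, H(X,Y) = H(X) + H(Y) = 2.81 + 1.23 = 4.04

4.04 bits


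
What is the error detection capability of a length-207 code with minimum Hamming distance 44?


Detection capability = d_min - 1 = 44 - 1 = 43

43 errors


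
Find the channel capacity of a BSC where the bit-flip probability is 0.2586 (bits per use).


H(p) = -p*log2(p) - (1-p)*log2(1-p) = -0.2586*log2(0.2586) - 0.7414*log2(0.7414) = 0.504582 + 0.320045 = 0.8246. C = 1 - H(p) = 1 - 0.8246 = 0.1754

0.1754 bits


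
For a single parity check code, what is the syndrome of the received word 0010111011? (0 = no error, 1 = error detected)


Syndrome = XOR of all bits = 0 XOR 0 XOR 1 XOR 0 XOR 1 XOR 1 XOR 1 XOR 0 XOR 1 XOR 1 = 0

0


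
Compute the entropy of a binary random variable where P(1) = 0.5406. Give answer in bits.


H = -p*log2(p) - (1-p)*log2(1-p). -0.5406*log2(0.5406) = 0.479710; -0.4594*log2(0.4594) = 0.515528. H = 0.479710 + 0.515528 = 0.9952

0.9952 bits


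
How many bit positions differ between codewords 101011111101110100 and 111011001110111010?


Count differing positions: . ^ . . . . ^ ^ . . ^ ^ . . ^ ^ ^ . = 8 differences

8


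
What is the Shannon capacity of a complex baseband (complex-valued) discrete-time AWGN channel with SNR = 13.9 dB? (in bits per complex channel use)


SNR_linear = 10^(13.9/10) = 24.5471; C = log2(1 + SNR_linear) = log2(1 + 24.5471) = 4.6751

4.6751 bits/channel use


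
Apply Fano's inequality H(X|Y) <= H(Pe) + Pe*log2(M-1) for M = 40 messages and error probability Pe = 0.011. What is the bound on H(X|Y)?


H(Pe) = -Pe*log2(Pe) - (1-Pe)*log2(1-Pe) = -0.011*log2(0.011) - 0.989*log2(0.989) = 0.071570 + 0.015782 = 0.0874. Pe*log2(M-1) = 0.011*log2(39) = 0.058139. Bound = H(Pe) + Pe*log2(M-1) = 0.071570 + 0.015782 + 0.058139 = 0.1455

0.1455 bits


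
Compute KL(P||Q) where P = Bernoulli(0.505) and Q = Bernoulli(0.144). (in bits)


KL = p*log2(p/q) + (1-p)*log2((1-p)/(1-q)) = 0.505*log2(0.505/0.144) + 0.495*log2(0.495/0.856) = 0.523

0.523 bits


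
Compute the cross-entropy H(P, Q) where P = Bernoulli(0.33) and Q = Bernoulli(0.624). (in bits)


H(P,Q) = -p*log2(q) - (1-p)*log2(1-q). -0.33*log2(0.624) = 0.224526; -0.67*log2(0.376) = 0.945501. H(P,Q) = 0.224526 + 0.945501 = 1.17

1.17 bits


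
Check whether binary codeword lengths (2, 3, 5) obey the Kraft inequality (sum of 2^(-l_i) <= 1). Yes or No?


Kraft sum = sum(2^(-l_i)) = 0.4062, need <= 1. Result: satisfied (a binary prefix-free code with these lengths exists)

Yes


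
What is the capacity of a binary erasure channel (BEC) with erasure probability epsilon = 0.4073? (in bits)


C = 1 - epsilon = 1 - 0.4073 = 0.5927

0.5927 bits


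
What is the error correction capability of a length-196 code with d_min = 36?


Correction capability = floor((d-1)/2) = floor((36-1)/2) = 17

17 errors


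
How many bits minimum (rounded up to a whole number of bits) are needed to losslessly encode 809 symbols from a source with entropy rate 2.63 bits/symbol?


Minimum bits >= n * H = 809 * 2.63 = 2127.67, rounded up to a whole number of bits = 2128

2128 bits


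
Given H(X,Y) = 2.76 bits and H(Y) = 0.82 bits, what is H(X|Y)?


H(X|Y) = H(X,Y) - H(Y) = 2.76 - 0.82 = 1.94

1.94 bits


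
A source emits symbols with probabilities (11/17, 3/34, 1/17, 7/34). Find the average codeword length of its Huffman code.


Huffman construction (repeatedly merge the two least-probable nodes; each merge adds 1 bit to every symbol beneath it): 1/17 + 3/34 = 5/34; 5/34 + 7/34 = 6/17; 6/17 + 11/17 = 1. Resulting codeword lengths (in the order the probabilities were given): (1, 3, 3, 2). L_avg = sum(p_i * l_i) = 11/17*1 + 3/34*3 + 1/17*3 + 7/34*2 = 3/2 = 1.5

1.5 bits


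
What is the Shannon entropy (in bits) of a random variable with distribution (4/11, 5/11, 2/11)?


H = -sum(p_i * log2(p_i)). Terms: -(4/11)*log2(4/11) = 0.530702; -(5/11)*log2(5/11) = 0.517047; -(2/11)*log2(2/11) = 0.447169. H = 0.530702 + 0.517047 + 0.447169 = 1.4949

1.4949 bits


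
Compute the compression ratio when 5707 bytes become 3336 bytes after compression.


Ratio = original / compressed = 5707 / 3336 = 1.7107

1.7107


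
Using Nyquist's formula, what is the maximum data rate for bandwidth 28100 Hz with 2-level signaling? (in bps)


Rate = 2 * B * log2(M) = 2 * 28100 * 1.0 = 56200.0

56200.0 bps


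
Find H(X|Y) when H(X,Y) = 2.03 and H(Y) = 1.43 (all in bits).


H(X|Y) = H(X,Y) - H(Y) = 2.03 - 1.43 = 0.6

0.6 bits


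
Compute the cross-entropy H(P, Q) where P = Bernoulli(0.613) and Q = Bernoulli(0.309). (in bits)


H(P,Q) = -p*log2(q) - (1-p)*log2(1-q). -0.613*log2(0.309) = 1.038619; -0.387*log2(0.691) = 0.206365. H(P,Q) = 1.038619 + 0.206365 = 1.245

1.245 bits


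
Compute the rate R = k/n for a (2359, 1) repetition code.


Rate = k/n = 1/2359

1/2359


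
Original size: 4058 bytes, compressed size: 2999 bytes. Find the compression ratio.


Ratio = original / compressed = 4058 / 2999 = 1.3531

1.3531


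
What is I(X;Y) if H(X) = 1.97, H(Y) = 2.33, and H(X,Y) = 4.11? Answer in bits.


I(X;Y) = H(X) + H(Y) - H(X,Y) = 1.97 + 2.33 - 4.11 = 0.19

0.19 bits


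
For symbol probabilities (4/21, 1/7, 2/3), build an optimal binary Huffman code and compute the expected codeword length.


Huffman construction (repeatedly merge the two least-probable nodes; each merge adds 1 bit to every symbol beneath it): 1/7 + 4/21 = 1/3; 1/3 + 2/3 = 1. Resulting codeword lengths (in the order the probabilities were given): (2, 2, 1). L_avg = sum(p_i * l_i) = 4/21*2 + 1/7*2 + 2/3*1 = 4/3 = 1.3333

1.3333 bits


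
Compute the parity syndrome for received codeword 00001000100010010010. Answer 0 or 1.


Syndrome = XOR of all bits = 0 XOR 0 XOR 0 XOR 0 XOR 1 XOR 0 XOR 0 XOR 0 XOR 1 XOR 0 XOR 0 XOR 0 XOR 1 XOR 0 XOR 0 XOR 1 XOR 0 XOR 0 XOR 1 XOR 0 = 1

1


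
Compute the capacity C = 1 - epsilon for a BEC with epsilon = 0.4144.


C = 1 - epsilon = 1 - 0.4144 = 0.5856

0.5856 bits


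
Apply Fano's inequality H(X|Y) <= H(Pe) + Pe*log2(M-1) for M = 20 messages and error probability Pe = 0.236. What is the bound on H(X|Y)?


H(Pe) = -Pe*log2(Pe) - (1-Pe)*log2(1-Pe) = -0.236*log2(0.236) - 0.764*log2(0.764) = 0.491621 + 0.296704 = 0.7883. Pe*log2(M-1) = 0.236*log2(19) = 1.002511. Bound = H(Pe) + Pe*log2(M-1) = 0.491621 + 0.296704 + 1.002511 = 1.7908

1.7908 bits


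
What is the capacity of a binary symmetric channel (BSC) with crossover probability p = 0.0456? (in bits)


H(p) = -p*log2(p) - (1-p)*log2(1-p) = -0.0456*log2(0.0456) - 0.9544*log2(0.9544) = 0.203140 + 0.064264 = 0.2674. C = 1 - H(p) = 1 - 0.2674 = 0.7326

0.7326 bits


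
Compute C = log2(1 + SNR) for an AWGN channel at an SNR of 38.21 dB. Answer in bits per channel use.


SNR_linear = 10^(38.21/10) = 6622.165; C = log2(1 + SNR_linear) = log2(1 + 6622.165) = 12.6933

12.6933 bits/channel use


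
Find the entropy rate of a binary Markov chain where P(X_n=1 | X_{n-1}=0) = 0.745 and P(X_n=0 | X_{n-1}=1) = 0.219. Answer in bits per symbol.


Stationary distribution: pi_0 = p10/(p01+p10) = 0.2272, pi_1 = 0.7728. Entropy rate H' = pi_0*H(p01) + pi_1*H(p10) = 0.2272*0.8191 + 0.7728*0.7583 = 0.7721

0.7721 bits/symbol


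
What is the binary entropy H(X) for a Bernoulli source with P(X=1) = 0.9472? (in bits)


H = -p*log2(p) - (1-p)*log2(1-p). -0.9472*log2(0.9472) = 0.074127; -0.0528*log2(0.0528) = 0.224047. H = 0.074127 + 0.224047 = 0.2982

0.2982 bits


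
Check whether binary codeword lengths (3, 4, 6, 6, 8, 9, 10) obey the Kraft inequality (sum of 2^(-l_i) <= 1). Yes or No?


Kraft sum = sum(2^(-l_i)) = 0.2256, need <= 1. Result: satisfied (a binary prefix-free code with these lengths exists)

Yes


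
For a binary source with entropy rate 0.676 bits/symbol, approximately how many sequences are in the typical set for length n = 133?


log2|A_typical| = nH = 133 * 0.676 = 89.908, so |A_typical| ~ 2^89.908 = 1.161e+27

1.161e+27


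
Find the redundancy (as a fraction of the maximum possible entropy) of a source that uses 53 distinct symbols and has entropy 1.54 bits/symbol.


H_max = log2(K) = log2(53) = 5.7279 bits/symbol. Redundancy = 1 - H/H_max = 1 - 1.54/5.7279 = 1 - 0.2689 = 0.7311

0.7311


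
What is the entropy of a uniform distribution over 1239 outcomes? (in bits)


H = log2(n) = log2(1239) = 10.275

10.275 bits


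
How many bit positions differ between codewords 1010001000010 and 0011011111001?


Count differing positions: ^ . . ^ . ^ . ^ ^ ^ . ^ ^ = 8 differences

8


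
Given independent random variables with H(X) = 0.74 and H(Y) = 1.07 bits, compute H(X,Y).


For independent variables, H(X,Y) = H(X) + H(Y) = 0.74 + 1.07 = 1.81

1.81 bits


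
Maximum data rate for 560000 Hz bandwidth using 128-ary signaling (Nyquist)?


Rate = 2 * B * log2(M) = 2 * 560000 * 7.0 = 7840000.0

7840000.0 bps


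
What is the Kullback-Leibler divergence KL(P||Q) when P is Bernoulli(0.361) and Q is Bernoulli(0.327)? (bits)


KL = p*log2(p/q) + (1-p)*log2((1-p)/(1-q)) = 0.361*log2(0.361/0.327) + 0.639*log2(0.639/0.673) = 0.0037

0.0037 bits


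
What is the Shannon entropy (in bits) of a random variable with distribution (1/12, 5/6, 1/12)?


H = -sum(p_i * log2(p_i)). Terms: -(1/12)*log2(1/12) = 0.298747; -(5/6)*log2(5/6) = 0.219195; -(1/12)*log2(1/12) = 0.298747. H = 0.298747 + 0.219195 + 0.298747 = 0.8167

0.8167 bits


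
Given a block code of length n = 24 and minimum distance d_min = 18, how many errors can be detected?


Detection capability = d_min - 1 = 18 - 1 = 17

17 errors


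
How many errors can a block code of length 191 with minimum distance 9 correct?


Correction capability = floor((d-1)/2) = floor((9-1)/2) = 4

4 errors


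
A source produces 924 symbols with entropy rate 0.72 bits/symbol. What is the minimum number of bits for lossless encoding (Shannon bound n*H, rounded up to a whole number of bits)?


Minimum bits >= n * H = 924 * 0.72 = 665.28, rounded up to a whole number of bits = 666

666 bits


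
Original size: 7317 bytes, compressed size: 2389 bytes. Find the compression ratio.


Ratio = original / compressed = 7317 / 2389 = 3.0628

3.0628


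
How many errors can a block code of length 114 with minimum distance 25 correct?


Correction capability = floor((d-1)/2) = floor((25-1)/2) = 12

12 errors


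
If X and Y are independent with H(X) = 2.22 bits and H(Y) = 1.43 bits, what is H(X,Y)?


For independent variables, H(X,Y) = H(X) + H(Y) = 2.22 + 1.43 = 3.65

3.65 bits


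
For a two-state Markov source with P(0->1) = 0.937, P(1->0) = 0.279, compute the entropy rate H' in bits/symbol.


Stationary distribution: pi_0 = p10/(p01+p10) = 0.2294, pi_1 = 0.7706. Entropy rate H' = pi_0*H(p01) + pi_1*H(p10) = 0.2294*0.3392 + 0.7706*0.8541 = 0.736

0.736 bits/symbol


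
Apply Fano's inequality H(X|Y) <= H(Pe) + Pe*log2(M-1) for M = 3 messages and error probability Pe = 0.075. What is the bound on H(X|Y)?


H(Pe) = -Pe*log2(Pe) - (1-Pe)*log2(1-Pe) = -0.075*log2(0.075) - 0.925*log2(0.925) = 0.280272 + 0.104039 = 0.3843. Pe*log2(M-1) = 0.075*log2(2) = 0.075000. Bound = H(Pe) + Pe*log2(M-1) = 0.280272 + 0.104039 + 0.075000 = 0.4593

0.4593 bits
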